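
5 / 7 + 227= 1594 / 7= 227.71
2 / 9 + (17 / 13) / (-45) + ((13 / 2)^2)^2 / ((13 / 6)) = 3856639 / 4680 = 824.07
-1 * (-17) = 17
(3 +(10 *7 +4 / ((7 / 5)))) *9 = 4779 / 7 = 682.71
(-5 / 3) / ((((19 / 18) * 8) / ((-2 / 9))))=5 / 114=0.04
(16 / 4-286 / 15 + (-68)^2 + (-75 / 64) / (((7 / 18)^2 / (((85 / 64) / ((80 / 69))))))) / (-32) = -55394991719 / 385351680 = -143.75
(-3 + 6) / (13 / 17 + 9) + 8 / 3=1481 / 498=2.97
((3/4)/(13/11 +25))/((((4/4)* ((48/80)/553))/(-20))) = -152075/288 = -528.04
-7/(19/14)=-98/19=-5.16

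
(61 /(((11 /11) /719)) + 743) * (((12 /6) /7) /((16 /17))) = 379117 /28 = 13539.89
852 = 852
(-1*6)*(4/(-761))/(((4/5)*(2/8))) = 120/761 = 0.16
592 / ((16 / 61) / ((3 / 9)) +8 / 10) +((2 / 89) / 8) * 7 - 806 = -18648569 / 43076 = -432.92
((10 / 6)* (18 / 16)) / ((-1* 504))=-5 / 1344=-0.00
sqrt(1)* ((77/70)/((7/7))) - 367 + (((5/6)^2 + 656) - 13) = 50003/180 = 277.79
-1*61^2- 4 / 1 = -3725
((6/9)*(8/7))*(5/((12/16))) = 320/63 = 5.08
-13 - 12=-25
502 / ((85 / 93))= 549.25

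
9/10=0.90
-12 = -12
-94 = -94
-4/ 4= -1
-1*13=-13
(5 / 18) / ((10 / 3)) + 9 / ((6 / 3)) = 55 / 12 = 4.58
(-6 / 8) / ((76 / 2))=-3 / 152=-0.02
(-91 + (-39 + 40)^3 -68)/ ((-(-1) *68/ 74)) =-2923/ 17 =-171.94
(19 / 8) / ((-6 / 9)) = -57 / 16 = -3.56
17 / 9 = 1.89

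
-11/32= -0.34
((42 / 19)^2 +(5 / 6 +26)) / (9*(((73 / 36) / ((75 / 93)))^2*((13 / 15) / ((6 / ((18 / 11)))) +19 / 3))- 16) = 0.09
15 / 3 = 5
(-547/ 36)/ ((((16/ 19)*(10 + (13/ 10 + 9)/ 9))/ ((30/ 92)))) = -779475/ 1476416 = -0.53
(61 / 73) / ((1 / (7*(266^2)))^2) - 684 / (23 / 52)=344175771268928 / 1679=204988547509.78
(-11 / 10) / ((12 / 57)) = -209 / 40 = -5.22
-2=-2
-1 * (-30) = 30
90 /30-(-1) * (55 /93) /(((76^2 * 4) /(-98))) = 3220313 /1074336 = 3.00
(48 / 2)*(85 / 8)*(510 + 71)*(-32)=-4740960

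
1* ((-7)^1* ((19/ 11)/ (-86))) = 0.14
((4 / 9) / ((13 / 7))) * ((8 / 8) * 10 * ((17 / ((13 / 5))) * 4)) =95200 / 1521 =62.59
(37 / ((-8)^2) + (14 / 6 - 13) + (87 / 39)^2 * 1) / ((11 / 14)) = -1161167 / 178464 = -6.51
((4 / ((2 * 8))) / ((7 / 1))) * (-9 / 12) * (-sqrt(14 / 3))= sqrt(42) / 112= 0.06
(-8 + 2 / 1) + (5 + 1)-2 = -2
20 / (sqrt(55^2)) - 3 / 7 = -5 / 77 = -0.06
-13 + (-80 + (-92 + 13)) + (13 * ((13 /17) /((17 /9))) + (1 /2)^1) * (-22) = -86349 /289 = -298.79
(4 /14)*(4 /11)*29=3.01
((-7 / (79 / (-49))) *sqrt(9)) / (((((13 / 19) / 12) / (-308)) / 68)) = -4784531.38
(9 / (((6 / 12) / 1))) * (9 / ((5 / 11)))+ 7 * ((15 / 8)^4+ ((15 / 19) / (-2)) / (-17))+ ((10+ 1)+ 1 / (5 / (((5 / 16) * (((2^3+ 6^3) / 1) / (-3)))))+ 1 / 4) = 8923620283 / 19845120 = 449.66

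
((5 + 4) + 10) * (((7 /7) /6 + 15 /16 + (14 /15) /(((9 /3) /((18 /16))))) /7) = 6631 /1680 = 3.95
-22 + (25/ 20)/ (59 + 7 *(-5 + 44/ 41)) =-113491/ 5168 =-21.96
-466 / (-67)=466 / 67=6.96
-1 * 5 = -5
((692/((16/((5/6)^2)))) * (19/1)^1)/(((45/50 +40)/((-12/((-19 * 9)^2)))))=-0.01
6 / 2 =3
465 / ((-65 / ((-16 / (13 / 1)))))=1488 / 169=8.80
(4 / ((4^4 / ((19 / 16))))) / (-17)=-19 / 17408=-0.00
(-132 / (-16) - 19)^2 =1849 / 16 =115.56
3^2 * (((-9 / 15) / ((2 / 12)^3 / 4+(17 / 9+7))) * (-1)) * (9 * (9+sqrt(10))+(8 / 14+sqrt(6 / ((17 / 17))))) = 23328 * sqrt(6) / 38405+209952 * sqrt(10) / 38405+13320288 / 268835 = 68.32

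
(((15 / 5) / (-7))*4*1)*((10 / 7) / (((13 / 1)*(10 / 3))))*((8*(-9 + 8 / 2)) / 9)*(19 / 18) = 1520 / 5733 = 0.27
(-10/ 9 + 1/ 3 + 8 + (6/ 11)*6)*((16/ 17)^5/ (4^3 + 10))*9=544735232/ 577881799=0.94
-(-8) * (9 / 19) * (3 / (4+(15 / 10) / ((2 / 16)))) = 27 / 38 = 0.71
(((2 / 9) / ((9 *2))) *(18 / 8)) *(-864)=-24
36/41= 0.88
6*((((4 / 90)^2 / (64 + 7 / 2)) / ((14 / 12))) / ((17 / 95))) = 608 / 722925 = 0.00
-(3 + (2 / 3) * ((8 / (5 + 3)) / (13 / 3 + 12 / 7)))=-395 / 127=-3.11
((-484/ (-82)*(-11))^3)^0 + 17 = 18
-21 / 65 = -0.32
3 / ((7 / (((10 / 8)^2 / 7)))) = 75 / 784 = 0.10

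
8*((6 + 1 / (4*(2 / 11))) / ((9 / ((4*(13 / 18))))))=1534 / 81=18.94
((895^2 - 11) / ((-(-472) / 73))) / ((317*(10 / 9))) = 263133099 / 748120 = 351.73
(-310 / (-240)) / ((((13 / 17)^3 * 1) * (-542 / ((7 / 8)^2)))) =-7462847 / 1829028864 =-0.00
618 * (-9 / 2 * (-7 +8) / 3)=-927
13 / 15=0.87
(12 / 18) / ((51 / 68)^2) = 32 / 27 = 1.19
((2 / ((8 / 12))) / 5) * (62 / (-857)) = -186 / 4285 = -0.04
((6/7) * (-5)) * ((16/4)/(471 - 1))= -12/329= -0.04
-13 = -13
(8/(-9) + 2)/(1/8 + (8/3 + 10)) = 80/921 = 0.09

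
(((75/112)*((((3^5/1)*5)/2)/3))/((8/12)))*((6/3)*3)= 273375/224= 1220.42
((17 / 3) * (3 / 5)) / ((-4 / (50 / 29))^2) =2125 / 3364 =0.63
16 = 16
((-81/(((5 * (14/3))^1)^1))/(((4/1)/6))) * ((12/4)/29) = -2187/4060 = -0.54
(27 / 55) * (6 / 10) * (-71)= -5751 / 275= -20.91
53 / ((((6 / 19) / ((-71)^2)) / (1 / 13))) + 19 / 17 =86298361 / 1326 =65081.72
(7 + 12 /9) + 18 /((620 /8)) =3983 /465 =8.57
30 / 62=15 / 31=0.48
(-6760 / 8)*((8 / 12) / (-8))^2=-845 / 144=-5.87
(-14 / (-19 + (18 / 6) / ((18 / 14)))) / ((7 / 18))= 54 / 25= 2.16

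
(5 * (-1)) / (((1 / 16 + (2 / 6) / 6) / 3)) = -2160 / 17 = -127.06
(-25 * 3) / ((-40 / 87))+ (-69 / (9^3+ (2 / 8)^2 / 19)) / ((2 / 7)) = 288622857 / 1772936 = 162.79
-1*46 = -46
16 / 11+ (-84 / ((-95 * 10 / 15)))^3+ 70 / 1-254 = -1699604864 / 9431125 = -180.21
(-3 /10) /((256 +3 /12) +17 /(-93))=-558 /476285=-0.00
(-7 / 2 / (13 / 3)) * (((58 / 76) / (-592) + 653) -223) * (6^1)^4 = -16454199951 / 36556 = -450109.42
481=481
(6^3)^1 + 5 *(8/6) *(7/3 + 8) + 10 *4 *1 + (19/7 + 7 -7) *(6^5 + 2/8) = 5400827/252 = 21431.85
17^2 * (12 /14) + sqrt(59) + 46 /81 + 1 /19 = sqrt(59) + 2675311 /10773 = 256.02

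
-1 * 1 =-1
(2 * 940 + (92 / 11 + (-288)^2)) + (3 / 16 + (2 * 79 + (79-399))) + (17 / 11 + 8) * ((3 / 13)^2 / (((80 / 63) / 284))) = 2521822461 / 29744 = 84784.24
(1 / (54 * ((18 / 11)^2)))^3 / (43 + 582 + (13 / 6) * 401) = 1771561 / 8000524438057728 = 0.00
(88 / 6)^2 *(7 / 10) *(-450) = -67760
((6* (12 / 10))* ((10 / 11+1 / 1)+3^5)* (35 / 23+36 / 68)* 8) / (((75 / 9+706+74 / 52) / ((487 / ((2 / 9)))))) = 106365436115328 / 1200602645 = 88593.37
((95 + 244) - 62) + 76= 353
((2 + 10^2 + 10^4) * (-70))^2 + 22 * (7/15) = 7500704694154/15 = 500046979610.27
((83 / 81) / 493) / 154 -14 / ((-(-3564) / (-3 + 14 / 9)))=157394 / 27673569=0.01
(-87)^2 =7569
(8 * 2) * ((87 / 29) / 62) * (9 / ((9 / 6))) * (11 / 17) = 1584 / 527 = 3.01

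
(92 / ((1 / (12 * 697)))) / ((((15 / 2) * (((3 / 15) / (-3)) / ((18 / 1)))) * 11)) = -27701568 / 11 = -2518324.36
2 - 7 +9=4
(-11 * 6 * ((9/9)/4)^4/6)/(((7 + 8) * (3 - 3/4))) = -11/8640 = -0.00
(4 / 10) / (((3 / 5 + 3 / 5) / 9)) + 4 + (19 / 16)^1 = 131 / 16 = 8.19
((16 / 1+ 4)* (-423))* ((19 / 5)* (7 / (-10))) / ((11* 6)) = 18753 / 55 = 340.96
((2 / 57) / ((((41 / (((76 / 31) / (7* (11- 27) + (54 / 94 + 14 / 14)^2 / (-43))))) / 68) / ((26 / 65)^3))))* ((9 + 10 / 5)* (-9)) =0.01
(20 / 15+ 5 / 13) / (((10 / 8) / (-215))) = -11524 / 39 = -295.49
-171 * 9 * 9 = -13851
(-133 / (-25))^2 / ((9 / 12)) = 70756 / 1875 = 37.74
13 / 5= 2.60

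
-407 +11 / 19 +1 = -405.42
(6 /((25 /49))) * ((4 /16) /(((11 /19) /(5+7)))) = 16758 /275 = 60.94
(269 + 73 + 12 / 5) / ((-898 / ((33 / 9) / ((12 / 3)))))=-0.35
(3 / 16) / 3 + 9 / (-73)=-71 / 1168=-0.06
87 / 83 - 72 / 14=-2379 / 581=-4.09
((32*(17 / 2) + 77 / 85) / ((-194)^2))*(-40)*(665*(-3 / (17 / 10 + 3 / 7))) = 6478922100 / 23832997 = 271.85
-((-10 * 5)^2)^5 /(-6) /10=4882812500000000 /3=1627604166666666.67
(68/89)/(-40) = -17/890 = -0.02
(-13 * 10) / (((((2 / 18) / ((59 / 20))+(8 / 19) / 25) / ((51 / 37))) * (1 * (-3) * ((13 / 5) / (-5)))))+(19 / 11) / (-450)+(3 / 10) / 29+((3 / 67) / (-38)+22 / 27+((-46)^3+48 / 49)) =-99441.55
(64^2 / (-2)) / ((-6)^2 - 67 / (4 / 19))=8192 / 1129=7.26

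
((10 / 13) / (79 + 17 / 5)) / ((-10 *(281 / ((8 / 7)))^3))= -640 / 10190456906357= -0.00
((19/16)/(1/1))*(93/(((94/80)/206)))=910005/47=19361.81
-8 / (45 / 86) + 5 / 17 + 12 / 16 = -14.24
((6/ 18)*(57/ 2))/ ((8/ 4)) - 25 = -81/ 4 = -20.25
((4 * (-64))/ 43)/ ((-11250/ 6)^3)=256/ 283447265625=0.00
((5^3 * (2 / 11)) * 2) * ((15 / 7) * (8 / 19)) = 60000 / 1463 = 41.01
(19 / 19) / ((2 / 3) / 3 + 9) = 9 / 83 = 0.11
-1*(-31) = 31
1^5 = 1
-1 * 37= -37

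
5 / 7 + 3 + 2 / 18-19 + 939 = 58201 / 63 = 923.83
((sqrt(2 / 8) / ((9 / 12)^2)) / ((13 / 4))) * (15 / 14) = 80 / 273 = 0.29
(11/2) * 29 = 319/2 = 159.50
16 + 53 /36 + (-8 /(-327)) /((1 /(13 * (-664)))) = -760111 /3924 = -193.71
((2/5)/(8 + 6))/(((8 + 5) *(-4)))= -1/1820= -0.00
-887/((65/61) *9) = -54107/585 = -92.49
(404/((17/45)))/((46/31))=281790/391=720.69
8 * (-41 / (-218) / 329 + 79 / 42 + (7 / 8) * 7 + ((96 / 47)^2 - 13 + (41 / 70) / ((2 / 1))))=-106911589 / 25282005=-4.23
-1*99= -99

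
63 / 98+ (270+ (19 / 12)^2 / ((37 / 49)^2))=379541479 / 1379952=275.04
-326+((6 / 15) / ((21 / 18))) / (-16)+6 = -44803 / 140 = -320.02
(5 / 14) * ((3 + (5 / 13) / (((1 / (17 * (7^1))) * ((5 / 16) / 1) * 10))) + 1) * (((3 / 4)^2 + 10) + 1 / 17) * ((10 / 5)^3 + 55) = 7878303 / 1768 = 4456.05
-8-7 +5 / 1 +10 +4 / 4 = 1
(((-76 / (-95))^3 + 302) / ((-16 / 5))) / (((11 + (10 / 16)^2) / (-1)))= 151256 / 18225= 8.30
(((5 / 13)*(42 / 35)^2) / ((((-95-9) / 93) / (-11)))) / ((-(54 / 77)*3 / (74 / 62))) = -31339 / 10140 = -3.09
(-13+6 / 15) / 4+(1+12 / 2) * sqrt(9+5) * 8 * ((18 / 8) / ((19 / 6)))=-63 / 20+756 * sqrt(14) / 19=145.73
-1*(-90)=90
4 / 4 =1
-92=-92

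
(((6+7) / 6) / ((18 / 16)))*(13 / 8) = 169 / 54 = 3.13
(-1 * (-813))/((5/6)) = 4878/5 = 975.60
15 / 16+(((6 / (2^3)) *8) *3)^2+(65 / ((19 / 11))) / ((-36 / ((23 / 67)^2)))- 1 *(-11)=4124439185 / 12281904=335.81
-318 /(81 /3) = -106 /9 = -11.78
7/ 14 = 1/ 2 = 0.50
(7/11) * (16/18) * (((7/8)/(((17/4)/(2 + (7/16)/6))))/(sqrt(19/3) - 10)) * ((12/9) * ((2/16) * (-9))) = 9751 * sqrt(57)/7566768 + 48755/1261128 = 0.05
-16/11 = -1.45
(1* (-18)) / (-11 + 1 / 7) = 63 / 38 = 1.66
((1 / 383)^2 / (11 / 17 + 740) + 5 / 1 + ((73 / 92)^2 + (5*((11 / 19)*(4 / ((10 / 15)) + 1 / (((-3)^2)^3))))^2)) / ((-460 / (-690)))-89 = 82674850451367916791967 / 222157979347471026336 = 372.14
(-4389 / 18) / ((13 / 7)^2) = -71687 / 1014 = -70.70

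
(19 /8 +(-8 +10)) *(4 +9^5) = 2066855 /8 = 258356.88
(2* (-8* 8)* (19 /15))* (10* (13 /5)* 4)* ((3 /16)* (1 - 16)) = 47424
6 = 6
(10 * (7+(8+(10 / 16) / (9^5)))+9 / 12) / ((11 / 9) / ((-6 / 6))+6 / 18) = -8901643 / 52488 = -169.59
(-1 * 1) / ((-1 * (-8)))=-1 / 8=-0.12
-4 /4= -1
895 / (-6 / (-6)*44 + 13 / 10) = 8950 / 453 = 19.76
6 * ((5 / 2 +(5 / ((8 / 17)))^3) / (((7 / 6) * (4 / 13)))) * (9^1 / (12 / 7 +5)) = 648021465 / 24064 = 26929.08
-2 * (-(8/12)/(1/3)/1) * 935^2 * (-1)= -3496900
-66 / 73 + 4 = 226 / 73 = 3.10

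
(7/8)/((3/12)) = 7/2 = 3.50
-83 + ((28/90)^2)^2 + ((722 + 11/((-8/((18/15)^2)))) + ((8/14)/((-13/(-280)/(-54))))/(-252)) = 477392076737/746313750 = 639.67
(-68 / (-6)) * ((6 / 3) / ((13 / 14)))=952 / 39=24.41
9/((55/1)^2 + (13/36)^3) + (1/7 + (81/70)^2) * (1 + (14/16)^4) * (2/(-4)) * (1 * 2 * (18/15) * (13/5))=-37079962333626273/5058335636480000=-7.33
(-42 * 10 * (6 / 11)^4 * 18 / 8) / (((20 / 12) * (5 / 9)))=-6613488 / 73205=-90.34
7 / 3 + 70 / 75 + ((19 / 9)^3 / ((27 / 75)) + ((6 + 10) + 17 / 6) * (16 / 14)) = 11694386 / 229635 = 50.93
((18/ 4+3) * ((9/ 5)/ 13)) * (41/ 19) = 1107/ 494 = 2.24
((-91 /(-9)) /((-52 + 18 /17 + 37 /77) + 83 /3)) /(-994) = 17017 /38132112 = 0.00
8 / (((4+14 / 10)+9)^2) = 25 / 648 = 0.04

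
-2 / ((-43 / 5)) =10 / 43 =0.23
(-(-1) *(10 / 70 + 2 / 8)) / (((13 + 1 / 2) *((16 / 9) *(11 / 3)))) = 1 / 224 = 0.00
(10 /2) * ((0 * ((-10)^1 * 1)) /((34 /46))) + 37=37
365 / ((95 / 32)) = 2336 / 19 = 122.95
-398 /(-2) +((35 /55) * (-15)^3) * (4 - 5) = 25814 /11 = 2346.73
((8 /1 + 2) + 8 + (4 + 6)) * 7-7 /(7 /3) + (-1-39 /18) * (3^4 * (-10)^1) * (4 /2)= 5323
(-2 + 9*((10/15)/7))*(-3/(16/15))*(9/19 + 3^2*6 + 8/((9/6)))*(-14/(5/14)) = -143178/19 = -7535.68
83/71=1.17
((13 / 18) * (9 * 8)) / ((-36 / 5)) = -65 / 9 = -7.22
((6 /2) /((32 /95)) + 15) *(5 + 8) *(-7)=-69615 /32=-2175.47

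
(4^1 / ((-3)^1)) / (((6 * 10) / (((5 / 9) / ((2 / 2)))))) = -1 / 81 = -0.01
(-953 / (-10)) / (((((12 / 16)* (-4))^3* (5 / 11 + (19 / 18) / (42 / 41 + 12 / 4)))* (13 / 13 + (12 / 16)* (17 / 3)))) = -41932 / 44709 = -0.94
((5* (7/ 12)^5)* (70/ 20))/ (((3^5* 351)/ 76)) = 11176655/ 10611813888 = 0.00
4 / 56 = 0.07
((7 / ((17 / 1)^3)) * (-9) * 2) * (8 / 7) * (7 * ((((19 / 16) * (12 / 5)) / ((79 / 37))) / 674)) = -0.00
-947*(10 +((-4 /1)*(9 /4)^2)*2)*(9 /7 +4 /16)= 2483981 /56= 44356.80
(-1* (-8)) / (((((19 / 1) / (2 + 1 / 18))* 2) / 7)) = 518 / 171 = 3.03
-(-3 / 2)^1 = 3 / 2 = 1.50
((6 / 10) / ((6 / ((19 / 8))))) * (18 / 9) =19 / 40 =0.48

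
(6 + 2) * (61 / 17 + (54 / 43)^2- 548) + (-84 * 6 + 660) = -131599836 / 31433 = -4186.68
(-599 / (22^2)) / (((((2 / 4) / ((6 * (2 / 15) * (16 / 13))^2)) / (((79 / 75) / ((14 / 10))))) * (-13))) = 96913408 / 697822125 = 0.14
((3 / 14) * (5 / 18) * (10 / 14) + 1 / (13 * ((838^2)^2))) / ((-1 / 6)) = -40068164137447 / 157067203418216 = -0.26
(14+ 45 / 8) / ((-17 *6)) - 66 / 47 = -61235 / 38352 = -1.60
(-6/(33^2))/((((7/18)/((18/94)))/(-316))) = 34128/39809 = 0.86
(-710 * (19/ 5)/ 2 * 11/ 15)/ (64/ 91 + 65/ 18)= -8102094/ 35335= -229.29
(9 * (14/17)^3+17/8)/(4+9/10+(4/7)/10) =9838115/6819244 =1.44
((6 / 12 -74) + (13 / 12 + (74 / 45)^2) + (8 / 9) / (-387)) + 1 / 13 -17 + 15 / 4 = -93826966 / 1131975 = -82.89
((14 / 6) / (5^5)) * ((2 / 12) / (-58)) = -7 / 3262500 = -0.00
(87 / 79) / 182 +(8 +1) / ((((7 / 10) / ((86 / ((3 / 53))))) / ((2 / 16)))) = 17554041 / 7189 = 2441.79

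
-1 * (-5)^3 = 125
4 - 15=-11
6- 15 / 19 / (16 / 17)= 1569 / 304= 5.16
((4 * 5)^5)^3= 32768000000000000000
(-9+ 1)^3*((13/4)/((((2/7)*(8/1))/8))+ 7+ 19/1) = -19136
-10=-10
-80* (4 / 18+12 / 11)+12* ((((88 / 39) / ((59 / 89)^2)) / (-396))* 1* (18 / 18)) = -157109416 / 1493349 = -105.21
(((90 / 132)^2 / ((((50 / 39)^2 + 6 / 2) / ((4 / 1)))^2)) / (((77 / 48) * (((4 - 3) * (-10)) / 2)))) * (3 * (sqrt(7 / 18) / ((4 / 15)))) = -37477744200 * sqrt(14) / 464787573173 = -0.30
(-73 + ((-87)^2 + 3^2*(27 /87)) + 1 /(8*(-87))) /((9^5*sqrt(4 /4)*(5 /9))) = 179971 /787320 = 0.23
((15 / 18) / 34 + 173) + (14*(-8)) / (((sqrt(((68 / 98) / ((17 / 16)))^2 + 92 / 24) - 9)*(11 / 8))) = 43904*sqrt(368202) / 12160709 + 452935222309 / 2480784636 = 184.77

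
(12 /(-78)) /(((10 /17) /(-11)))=187 /65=2.88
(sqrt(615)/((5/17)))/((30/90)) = 51*sqrt(615)/5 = 252.95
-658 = -658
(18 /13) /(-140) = -9 /910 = -0.01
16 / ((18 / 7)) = 56 / 9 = 6.22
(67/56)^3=300763/175616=1.71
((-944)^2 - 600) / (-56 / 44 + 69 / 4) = 39183584 / 703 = 55737.67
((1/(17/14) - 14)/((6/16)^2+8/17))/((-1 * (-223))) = -0.10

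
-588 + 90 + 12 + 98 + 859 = 471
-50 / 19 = -2.63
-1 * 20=-20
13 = 13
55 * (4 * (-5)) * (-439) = 482900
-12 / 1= -12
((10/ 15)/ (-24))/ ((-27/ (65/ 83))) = 65/ 80676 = 0.00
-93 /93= -1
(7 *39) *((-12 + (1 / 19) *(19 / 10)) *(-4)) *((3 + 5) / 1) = 519792 / 5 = 103958.40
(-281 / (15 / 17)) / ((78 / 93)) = -148087 / 390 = -379.71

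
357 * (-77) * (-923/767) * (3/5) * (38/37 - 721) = -155975527323/10915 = -14290016.25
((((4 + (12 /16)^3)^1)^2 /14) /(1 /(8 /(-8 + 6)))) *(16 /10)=-80089 /8960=-8.94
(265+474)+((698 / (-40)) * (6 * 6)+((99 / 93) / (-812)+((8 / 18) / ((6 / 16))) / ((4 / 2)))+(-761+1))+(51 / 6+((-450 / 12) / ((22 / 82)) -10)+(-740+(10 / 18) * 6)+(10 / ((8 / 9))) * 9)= -13319560516 / 9345105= -1425.30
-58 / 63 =-0.92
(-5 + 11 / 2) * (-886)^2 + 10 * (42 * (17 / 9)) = 1179874 / 3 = 393291.33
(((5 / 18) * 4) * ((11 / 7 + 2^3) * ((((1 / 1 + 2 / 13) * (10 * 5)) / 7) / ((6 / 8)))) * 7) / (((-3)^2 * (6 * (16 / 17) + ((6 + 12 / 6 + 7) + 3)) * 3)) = 85000 / 66339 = 1.28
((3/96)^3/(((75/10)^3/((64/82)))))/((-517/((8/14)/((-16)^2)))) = -1/4102382592000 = -0.00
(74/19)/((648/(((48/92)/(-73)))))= -37/861327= -0.00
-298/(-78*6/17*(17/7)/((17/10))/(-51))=-301427/780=-386.44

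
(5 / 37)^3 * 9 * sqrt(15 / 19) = 1125 * sqrt(285) / 962407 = 0.02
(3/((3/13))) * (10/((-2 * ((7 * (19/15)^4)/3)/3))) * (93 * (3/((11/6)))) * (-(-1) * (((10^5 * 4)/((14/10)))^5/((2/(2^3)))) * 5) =-31728996000000000000000000000000000000000000/168653488619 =-188131275906649142138016000000000.00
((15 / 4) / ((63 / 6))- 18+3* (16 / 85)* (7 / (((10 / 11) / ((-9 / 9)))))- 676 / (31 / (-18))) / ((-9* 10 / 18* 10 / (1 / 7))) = -68343343 / 64557500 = -1.06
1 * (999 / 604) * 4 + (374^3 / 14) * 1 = 3949685605 / 1057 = 3736694.04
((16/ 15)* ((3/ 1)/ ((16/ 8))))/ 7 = 8/ 35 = 0.23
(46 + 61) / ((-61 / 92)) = -9844 / 61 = -161.38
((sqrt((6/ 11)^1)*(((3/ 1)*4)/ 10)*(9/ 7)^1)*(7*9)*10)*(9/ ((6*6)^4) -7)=-1306367*sqrt(66)/ 2112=-5025.08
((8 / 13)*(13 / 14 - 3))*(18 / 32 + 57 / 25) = -32973 / 9100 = -3.62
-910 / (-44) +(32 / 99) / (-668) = 683849 / 33066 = 20.68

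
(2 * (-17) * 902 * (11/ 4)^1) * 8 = -674696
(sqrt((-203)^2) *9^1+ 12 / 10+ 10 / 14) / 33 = 64012 / 1155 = 55.42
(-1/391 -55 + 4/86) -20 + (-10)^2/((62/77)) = 25662734/521203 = 49.24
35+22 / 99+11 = 416 / 9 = 46.22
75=75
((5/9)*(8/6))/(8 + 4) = 5/81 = 0.06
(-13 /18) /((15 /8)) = -52 /135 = -0.39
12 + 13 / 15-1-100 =-1322 / 15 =-88.13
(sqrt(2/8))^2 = 1/4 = 0.25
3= 3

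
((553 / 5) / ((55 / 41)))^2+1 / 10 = 1028144983 / 151250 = 6797.65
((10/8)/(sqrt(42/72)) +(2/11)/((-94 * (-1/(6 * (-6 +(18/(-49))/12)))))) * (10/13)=-17730/329329 +25 * sqrt(21)/91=1.21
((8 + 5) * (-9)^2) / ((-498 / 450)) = -78975 / 83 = -951.51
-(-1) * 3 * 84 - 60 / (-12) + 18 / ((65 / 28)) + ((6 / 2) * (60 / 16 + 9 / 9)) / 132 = 3030019 / 11440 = 264.86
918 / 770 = 1.19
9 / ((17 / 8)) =72 / 17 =4.24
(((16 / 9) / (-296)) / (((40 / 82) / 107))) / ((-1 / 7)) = 30709 / 3330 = 9.22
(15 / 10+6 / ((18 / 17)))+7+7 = 127 / 6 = 21.17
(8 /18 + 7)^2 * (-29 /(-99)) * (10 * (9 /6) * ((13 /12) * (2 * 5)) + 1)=14189729 /5346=2654.27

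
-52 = -52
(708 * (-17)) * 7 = -84252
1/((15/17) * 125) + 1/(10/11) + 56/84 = 6659/3750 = 1.78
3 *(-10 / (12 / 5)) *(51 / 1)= -1275 / 2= -637.50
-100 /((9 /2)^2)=-4.94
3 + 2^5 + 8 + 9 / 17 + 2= 774 / 17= 45.53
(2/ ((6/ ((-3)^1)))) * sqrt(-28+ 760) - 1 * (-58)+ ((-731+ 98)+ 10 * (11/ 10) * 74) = 239 - 2 * sqrt(183) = 211.94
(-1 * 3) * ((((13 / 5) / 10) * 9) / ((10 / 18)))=-3159 / 250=-12.64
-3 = -3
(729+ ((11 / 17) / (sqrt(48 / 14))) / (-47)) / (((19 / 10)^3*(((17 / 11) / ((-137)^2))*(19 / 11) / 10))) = 16555947210000 / 2215457 - 62453847500*sqrt(42) / 5310450429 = 7472850.23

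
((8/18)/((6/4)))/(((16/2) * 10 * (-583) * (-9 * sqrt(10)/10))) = sqrt(10)/1416690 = 0.00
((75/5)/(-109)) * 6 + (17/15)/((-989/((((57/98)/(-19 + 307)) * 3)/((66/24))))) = -11514368807/13945137360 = -0.83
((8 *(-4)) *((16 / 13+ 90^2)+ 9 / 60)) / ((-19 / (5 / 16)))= 110861 / 26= 4263.88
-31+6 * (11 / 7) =-151 / 7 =-21.57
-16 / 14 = -8 / 7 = -1.14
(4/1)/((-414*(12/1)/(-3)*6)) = 1/2484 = 0.00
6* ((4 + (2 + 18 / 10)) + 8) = 474 / 5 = 94.80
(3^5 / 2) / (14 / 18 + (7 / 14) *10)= 2187 / 104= 21.03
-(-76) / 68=19 / 17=1.12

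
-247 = -247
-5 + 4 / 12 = -14 / 3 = -4.67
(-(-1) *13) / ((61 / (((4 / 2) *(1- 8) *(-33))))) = 6006 / 61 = 98.46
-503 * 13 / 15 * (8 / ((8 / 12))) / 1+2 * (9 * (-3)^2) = -25346 / 5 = -5069.20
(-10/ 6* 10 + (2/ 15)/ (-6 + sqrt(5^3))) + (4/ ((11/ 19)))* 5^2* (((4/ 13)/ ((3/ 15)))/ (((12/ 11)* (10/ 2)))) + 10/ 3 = 2* sqrt(5)/ 267 + 204752/ 5785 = 35.41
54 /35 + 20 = 754 /35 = 21.54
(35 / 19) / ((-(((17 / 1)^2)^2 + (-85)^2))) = -35 / 1724174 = -0.00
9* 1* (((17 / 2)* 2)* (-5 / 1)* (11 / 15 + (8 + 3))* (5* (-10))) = 448800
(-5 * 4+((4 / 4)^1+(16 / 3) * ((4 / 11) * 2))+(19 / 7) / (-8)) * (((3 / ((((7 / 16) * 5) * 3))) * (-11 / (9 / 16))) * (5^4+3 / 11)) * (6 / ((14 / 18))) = 12576725632 / 18865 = 666669.79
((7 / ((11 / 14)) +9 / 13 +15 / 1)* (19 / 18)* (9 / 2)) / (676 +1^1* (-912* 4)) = -33421 / 849992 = -0.04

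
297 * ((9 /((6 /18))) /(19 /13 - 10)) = -34749 /37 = -939.16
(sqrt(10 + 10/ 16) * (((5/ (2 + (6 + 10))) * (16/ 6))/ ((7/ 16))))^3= 87040000 * sqrt(170)/ 6751269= 168.10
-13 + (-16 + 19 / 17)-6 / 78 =-6179 / 221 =-27.96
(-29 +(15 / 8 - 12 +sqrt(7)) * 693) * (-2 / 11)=56365 / 44 - 126 * sqrt(7)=947.66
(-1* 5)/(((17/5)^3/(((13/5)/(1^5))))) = -1625/4913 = -0.33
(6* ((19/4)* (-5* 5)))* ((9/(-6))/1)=1068.75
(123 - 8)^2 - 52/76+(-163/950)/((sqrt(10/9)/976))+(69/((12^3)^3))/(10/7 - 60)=177182419876574221/13398229647360 - 119316 *sqrt(10)/2375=13065.45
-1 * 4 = -4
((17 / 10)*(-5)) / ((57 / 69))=-391 / 38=-10.29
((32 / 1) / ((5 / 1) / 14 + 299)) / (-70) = -32 / 20955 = -0.00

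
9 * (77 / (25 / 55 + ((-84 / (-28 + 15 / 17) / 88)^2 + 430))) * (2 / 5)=142564187304 / 221383762945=0.64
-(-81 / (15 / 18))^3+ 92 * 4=114837256 / 125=918698.05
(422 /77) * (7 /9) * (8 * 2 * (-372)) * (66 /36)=-46513.78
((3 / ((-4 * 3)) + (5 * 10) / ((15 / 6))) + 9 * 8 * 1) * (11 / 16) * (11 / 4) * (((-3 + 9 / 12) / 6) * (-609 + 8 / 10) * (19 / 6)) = 2565792053 / 20480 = 125282.82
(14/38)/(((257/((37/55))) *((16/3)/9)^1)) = 6993/4297040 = 0.00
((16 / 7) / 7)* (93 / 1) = 1488 / 49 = 30.37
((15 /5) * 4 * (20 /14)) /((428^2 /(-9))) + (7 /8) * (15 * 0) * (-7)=-135 /160286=-0.00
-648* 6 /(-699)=1296 /233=5.56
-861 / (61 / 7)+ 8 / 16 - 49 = -17971 / 122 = -147.30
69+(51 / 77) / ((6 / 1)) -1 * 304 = -36173 / 154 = -234.89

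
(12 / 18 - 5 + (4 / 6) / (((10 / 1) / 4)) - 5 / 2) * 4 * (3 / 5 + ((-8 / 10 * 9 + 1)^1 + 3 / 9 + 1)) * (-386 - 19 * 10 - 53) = -15860864 / 225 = -70492.73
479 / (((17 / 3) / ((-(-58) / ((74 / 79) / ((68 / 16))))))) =3292167 / 148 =22244.37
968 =968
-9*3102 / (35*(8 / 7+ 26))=-13959 / 475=-29.39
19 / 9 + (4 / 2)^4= 18.11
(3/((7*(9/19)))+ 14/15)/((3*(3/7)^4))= 66199/3645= 18.16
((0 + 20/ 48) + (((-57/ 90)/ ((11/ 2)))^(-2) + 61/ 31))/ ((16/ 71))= 741801397/ 2148672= 345.24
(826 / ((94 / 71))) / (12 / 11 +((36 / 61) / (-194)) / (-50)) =47713652525 / 83434353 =571.87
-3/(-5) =3/5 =0.60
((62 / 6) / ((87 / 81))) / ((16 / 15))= 9.02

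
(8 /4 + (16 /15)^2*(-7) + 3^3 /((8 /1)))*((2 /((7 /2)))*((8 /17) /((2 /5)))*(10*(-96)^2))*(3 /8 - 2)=31023616 /119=260702.66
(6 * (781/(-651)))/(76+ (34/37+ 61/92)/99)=-175462584/1852968859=-0.09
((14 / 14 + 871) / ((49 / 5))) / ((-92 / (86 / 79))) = -93740 / 89033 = -1.05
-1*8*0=0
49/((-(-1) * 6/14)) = 343/3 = 114.33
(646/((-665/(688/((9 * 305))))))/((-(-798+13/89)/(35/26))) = -0.00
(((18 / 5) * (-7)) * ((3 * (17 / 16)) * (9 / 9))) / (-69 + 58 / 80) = 3213 / 2731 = 1.18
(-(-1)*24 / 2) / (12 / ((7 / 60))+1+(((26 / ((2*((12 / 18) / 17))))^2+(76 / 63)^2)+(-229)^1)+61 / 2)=190512 / 1743169915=0.00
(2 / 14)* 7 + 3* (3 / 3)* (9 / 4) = 31 / 4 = 7.75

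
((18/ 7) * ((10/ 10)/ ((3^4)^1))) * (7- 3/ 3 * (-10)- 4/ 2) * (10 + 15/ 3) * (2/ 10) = 10/ 7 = 1.43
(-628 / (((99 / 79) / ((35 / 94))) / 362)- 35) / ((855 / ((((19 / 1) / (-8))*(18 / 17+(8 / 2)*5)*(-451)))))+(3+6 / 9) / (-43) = -19846946166787 / 11131668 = -1782926.53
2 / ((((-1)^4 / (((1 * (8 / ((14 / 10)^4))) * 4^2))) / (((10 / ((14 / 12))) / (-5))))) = -1920000 / 16807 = -114.24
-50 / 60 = -5 / 6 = -0.83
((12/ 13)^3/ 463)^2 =2985984/ 1034718218521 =0.00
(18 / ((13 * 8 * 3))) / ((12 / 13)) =1 / 16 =0.06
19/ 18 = 1.06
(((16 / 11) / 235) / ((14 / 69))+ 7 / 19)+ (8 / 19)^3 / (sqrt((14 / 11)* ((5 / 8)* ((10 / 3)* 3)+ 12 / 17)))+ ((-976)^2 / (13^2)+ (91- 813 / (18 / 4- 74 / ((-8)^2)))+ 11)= 512* sqrt(10234) / 2064559+ 34167549861869 / 6217025815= 5495.83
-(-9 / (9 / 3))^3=27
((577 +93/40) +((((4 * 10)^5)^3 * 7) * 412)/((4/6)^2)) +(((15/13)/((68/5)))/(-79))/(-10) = 6967510695936000000000001000.00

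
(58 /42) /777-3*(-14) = 685343 /16317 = 42.00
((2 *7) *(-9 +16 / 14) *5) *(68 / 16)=-4675 / 2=-2337.50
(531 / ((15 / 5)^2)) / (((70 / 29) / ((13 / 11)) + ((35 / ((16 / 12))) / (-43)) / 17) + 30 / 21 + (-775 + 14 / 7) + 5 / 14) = -455269724 / 5935542413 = -0.08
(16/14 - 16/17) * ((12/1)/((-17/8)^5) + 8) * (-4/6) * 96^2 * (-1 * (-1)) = -230992773120/24137569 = -9569.84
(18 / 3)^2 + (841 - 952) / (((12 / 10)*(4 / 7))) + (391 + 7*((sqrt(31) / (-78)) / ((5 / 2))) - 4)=260.93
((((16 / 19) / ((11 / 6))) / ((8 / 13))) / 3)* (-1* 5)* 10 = -2600 / 209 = -12.44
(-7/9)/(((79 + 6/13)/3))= -91/3099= -0.03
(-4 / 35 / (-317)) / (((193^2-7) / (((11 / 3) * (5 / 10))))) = 11 / 619799985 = 0.00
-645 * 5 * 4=-12900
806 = 806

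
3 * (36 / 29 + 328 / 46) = 16752 / 667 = 25.12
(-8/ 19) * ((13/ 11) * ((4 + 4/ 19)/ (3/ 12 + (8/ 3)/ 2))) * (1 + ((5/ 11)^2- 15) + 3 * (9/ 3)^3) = -42731520/ 480491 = -88.93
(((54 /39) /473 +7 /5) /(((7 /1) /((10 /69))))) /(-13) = -86266 /38609571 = -0.00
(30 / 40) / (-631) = -3 / 2524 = -0.00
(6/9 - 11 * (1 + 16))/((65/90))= -258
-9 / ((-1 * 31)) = 0.29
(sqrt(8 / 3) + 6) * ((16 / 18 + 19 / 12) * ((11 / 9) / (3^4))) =979 * sqrt(6) / 39366 + 979 / 4374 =0.28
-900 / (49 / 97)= -87300 / 49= -1781.63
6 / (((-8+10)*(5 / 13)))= 39 / 5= 7.80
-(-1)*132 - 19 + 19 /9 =1036 /9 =115.11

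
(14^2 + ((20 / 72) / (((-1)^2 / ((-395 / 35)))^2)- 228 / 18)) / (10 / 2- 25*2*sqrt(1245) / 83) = -13.45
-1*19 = -19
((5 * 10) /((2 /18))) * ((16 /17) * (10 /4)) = 18000 /17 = 1058.82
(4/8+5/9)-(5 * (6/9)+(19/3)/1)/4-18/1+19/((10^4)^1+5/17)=-118481857/6120180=-19.36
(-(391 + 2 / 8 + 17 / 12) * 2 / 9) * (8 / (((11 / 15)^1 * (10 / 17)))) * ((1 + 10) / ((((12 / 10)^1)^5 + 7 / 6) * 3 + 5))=-1001300000 / 898029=-1115.00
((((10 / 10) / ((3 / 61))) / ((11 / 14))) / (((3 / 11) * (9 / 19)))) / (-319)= -16226 / 25839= -0.63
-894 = -894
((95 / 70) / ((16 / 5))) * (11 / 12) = 1045 / 2688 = 0.39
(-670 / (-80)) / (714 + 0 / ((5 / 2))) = 67 / 5712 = 0.01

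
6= 6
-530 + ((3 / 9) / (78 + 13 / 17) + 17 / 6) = -1411741 / 2678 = -527.16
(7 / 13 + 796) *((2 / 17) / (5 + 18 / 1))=20710 / 5083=4.07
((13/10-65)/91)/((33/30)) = -7/11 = -0.64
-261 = -261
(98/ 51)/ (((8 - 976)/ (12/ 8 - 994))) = 97265/ 49368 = 1.97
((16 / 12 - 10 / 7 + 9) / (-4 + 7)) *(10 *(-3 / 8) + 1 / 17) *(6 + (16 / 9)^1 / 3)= -245729 / 3402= -72.23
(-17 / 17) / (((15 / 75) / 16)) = -80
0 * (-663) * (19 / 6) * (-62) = 0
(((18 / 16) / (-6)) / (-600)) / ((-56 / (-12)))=3 / 44800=0.00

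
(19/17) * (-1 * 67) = -1273/17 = -74.88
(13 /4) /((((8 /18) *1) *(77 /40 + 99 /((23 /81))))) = 13455 /645062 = 0.02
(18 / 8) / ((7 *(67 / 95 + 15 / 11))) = 9405 / 60536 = 0.16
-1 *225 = -225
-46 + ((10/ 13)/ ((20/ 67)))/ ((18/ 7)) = -21059/ 468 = -45.00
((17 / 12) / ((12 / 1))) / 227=17 / 32688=0.00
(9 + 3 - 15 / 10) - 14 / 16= 77 / 8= 9.62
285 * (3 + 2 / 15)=893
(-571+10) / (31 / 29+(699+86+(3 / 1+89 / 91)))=-493493 / 694978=-0.71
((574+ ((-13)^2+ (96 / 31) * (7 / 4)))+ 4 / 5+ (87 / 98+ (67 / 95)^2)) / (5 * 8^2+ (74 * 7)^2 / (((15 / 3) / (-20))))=-20580036817 / 29418802319200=-0.00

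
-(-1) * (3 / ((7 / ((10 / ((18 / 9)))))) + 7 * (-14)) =-671 / 7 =-95.86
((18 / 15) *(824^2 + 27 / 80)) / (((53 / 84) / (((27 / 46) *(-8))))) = -184790200014 / 30475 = -6063665.30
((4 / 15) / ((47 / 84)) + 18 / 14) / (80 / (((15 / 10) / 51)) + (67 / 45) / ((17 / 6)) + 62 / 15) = 49283 / 76195084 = 0.00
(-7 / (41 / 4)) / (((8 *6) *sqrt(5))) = -7 *sqrt(5) / 2460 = -0.01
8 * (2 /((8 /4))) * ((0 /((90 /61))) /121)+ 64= 64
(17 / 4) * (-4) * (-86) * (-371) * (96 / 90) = -8678432 / 15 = -578562.13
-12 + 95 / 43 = -421 / 43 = -9.79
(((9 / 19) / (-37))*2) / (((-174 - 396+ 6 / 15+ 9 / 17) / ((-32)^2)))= 1566720 / 34004813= 0.05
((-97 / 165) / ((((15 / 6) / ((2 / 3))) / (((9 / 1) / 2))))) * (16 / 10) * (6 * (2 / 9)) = -6208 / 4125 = -1.50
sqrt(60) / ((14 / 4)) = 4 * sqrt(15) / 7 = 2.21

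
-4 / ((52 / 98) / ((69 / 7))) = -966 / 13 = -74.31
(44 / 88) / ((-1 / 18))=-9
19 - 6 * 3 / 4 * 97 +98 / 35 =-4147 / 10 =-414.70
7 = 7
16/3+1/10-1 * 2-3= 13/30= 0.43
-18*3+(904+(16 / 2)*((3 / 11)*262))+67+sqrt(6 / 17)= sqrt(102) / 17+16375 / 11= 1489.23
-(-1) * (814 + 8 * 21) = 982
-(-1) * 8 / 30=4 / 15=0.27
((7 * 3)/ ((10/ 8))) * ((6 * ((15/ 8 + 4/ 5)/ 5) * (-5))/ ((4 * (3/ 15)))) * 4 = -6741/ 5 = -1348.20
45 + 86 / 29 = 1391 / 29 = 47.97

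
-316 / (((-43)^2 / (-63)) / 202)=4021416 / 1849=2174.91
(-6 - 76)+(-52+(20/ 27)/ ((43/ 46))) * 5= -392462/ 1161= -338.04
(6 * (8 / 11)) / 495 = 16 / 1815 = 0.01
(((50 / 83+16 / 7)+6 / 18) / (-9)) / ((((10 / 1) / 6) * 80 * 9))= -1123 / 3764880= -0.00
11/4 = 2.75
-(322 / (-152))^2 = -25921 / 5776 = -4.49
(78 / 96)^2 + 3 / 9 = 763 / 768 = 0.99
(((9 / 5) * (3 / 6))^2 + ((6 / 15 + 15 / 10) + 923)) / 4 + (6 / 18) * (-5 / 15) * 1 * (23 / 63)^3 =208319040733 / 900169200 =231.42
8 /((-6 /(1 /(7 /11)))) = -44 /21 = -2.10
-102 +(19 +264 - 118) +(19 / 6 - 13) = 319 / 6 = 53.17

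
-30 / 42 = -5 / 7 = -0.71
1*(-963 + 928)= -35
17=17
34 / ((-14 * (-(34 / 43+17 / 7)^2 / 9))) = 12943 / 6137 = 2.11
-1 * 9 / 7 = -9 / 7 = -1.29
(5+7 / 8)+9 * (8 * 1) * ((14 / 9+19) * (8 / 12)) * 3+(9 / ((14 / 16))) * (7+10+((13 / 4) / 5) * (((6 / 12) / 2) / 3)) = 879561 / 280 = 3141.29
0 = 0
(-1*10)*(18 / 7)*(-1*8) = 1440 / 7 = 205.71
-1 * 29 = -29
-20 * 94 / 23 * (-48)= 90240 / 23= 3923.48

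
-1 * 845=-845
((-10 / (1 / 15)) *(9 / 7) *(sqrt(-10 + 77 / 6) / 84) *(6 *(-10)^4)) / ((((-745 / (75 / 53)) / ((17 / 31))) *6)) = 47812500 *sqrt(102) / 11995543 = 40.26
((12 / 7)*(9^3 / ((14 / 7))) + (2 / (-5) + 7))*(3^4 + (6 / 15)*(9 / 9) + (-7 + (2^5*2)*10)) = 78944772 / 175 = 451112.98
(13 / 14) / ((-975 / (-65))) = 13 / 210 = 0.06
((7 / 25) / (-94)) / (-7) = 1 / 2350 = 0.00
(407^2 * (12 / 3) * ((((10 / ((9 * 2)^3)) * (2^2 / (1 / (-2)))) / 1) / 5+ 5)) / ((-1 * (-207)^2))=-77.28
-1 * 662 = -662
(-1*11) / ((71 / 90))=-990 / 71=-13.94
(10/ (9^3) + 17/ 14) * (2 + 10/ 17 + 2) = 162929/ 28917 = 5.63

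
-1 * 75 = -75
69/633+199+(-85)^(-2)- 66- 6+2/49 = 127.15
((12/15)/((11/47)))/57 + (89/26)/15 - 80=-6497311/81510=-79.71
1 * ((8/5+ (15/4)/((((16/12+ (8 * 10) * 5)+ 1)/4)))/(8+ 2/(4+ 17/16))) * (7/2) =5602527/8207600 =0.68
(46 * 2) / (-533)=-92 / 533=-0.17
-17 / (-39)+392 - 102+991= 49976 / 39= 1281.44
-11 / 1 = -11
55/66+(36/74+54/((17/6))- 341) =-1210025/3774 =-320.62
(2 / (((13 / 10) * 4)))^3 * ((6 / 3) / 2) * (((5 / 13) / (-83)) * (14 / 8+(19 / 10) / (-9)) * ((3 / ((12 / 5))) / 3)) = -0.00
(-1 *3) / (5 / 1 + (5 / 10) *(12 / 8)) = -0.52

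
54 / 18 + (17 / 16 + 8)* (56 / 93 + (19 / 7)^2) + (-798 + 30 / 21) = -52594915 / 72912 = -721.35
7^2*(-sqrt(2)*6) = -294*sqrt(2) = -415.78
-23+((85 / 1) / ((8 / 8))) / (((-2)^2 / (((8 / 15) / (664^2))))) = -15210895 / 661344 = -23.00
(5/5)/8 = 1/8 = 0.12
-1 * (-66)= 66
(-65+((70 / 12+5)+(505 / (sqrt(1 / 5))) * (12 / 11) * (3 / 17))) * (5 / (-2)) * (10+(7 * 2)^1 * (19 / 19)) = 3250 - 1090800 * sqrt(5) / 187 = -9793.33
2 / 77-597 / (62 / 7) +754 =3277937 / 4774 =686.62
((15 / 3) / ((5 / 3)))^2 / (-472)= -9 / 472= -0.02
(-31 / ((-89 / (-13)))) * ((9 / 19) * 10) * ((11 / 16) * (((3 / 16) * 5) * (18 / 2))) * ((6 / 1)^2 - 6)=-403957125 / 108224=-3732.60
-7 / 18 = -0.39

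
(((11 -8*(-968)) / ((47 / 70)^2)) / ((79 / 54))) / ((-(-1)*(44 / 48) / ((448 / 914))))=10668672000 / 1696841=6287.37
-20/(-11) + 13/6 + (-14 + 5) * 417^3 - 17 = -43071958381/66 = -652605430.02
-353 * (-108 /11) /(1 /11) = 38124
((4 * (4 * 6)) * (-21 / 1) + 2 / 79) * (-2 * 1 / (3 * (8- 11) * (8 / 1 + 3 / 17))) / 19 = -5414908 / 1877751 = -2.88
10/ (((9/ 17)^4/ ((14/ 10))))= 178.22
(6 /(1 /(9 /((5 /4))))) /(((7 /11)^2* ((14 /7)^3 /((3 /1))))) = 9801 /245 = 40.00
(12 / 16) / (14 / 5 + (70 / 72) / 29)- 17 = -16.74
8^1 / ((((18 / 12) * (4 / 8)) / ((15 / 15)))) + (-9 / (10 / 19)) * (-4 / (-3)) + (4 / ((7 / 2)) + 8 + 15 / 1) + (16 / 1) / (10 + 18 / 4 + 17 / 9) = 12.99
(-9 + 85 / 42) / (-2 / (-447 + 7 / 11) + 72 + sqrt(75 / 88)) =-799253914580 / 8248112339799 + 8829591625 * sqrt(66) / 57736786378593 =-0.10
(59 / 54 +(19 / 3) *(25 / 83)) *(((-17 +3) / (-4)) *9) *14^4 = 904014916 / 249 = 3630581.99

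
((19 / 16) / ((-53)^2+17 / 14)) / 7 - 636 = -200177165 / 314744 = -636.00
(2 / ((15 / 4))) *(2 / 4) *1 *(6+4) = 8 / 3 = 2.67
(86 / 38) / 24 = 43 / 456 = 0.09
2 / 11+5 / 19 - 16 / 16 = -116 / 209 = -0.56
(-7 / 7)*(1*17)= -17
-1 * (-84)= 84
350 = 350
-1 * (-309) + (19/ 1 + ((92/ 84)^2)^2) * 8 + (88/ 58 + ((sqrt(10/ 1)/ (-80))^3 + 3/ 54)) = 5347620191/ 11279898-sqrt(10)/ 51200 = 474.08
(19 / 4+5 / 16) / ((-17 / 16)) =-4.76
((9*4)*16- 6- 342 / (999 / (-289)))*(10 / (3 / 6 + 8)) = 1485040 / 1887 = 786.98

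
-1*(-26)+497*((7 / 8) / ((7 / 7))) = 3687 / 8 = 460.88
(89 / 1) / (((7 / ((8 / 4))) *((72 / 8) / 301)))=7654 / 9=850.44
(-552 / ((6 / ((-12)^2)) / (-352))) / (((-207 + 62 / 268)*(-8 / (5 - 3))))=156220416 / 27707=5638.30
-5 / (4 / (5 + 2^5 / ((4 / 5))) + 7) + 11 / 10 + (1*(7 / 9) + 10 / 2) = 177211 / 28710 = 6.17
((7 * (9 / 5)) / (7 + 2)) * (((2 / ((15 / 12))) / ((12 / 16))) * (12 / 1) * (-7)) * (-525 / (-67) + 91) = -41533184 / 1675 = -24795.93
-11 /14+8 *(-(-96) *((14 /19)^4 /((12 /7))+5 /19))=608251461 /1824494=333.38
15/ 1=15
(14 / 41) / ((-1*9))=-14 / 369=-0.04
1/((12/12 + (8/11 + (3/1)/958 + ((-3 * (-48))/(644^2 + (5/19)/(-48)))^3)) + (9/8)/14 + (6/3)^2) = 31933456039509358690479507700624/185557693537127641523751208707375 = 0.17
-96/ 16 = -6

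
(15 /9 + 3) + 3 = 23 /3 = 7.67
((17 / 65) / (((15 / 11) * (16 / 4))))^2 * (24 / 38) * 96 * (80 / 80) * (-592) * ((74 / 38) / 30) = -3063843904 / 571959375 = -5.36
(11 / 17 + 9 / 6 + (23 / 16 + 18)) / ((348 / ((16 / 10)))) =1957 / 19720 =0.10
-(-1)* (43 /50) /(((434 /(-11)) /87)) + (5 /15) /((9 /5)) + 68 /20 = 989483 /585900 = 1.69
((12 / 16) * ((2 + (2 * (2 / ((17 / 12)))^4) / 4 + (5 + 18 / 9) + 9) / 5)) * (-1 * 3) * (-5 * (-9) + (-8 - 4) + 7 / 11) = -277932789 / 918731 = -302.52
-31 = -31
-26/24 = -13/12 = -1.08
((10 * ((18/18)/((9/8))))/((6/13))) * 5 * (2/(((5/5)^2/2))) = 10400/27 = 385.19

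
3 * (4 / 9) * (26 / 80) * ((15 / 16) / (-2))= -13 / 64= -0.20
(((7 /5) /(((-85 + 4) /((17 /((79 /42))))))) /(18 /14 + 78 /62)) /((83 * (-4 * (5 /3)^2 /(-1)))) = -180761 /2714598000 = -0.00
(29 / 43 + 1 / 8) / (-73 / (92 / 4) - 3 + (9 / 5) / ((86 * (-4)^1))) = -31625 / 244447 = -0.13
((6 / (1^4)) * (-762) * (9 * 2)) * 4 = -329184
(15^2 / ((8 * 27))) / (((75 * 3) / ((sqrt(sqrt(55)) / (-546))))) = -0.00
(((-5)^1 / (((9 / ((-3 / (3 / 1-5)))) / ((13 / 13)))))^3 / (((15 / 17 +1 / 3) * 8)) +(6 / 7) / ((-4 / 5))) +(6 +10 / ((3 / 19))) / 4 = 4050341 / 249984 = 16.20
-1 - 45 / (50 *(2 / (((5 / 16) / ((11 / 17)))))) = -857 / 704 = -1.22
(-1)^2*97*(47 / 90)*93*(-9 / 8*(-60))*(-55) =-17489463.75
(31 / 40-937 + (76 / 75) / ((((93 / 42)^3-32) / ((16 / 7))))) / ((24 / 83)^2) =-2705301408293 / 241574400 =-11198.63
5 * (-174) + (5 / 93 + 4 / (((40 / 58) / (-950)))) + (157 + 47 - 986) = -666061 / 93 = -7161.95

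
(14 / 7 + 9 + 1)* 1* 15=180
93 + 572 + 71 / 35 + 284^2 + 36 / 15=569278 / 7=81325.43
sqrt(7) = 2.65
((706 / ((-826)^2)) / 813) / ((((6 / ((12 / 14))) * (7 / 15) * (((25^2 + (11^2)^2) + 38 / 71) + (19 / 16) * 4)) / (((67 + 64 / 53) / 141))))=60401830 / 4893990541995295069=0.00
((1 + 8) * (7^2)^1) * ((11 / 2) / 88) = 441 / 16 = 27.56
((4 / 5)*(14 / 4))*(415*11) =12782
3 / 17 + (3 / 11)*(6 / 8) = 0.38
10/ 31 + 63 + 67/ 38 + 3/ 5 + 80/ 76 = 393089/ 5890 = 66.74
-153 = -153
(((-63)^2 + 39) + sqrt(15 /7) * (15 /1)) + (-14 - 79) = 15 * sqrt(105) /7 + 3915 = 3936.96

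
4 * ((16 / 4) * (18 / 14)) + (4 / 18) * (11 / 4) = 2669 / 126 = 21.18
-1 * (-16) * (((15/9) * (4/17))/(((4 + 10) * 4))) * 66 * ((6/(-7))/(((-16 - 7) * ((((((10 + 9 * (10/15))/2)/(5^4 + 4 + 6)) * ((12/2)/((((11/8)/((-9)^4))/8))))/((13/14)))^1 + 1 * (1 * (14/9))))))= 2157526800/24340078916629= 0.00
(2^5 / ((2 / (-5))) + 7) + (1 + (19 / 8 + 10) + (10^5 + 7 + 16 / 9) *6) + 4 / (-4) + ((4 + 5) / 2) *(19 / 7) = 600004.26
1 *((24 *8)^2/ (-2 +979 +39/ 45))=138240/ 3667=37.70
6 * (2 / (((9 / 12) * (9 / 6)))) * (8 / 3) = 28.44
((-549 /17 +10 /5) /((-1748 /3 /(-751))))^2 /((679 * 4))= 1346284487025 /2398338421696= 0.56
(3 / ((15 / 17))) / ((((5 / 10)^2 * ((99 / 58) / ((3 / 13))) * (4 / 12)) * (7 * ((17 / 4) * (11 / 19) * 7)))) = 17632 / 385385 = 0.05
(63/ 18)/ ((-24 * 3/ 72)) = -7/ 2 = -3.50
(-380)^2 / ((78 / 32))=2310400 / 39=59241.03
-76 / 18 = -38 / 9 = -4.22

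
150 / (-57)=-50 / 19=-2.63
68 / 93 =0.73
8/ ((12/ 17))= 34/ 3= 11.33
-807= -807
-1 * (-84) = 84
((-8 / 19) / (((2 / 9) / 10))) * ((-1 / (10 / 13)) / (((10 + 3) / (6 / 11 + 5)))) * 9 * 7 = 661.95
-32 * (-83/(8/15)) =4980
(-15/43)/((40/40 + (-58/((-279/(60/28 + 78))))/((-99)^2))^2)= -5046713425215/14516472113347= -0.35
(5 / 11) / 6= 5 / 66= 0.08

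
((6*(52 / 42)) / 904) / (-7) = -13 / 11074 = -0.00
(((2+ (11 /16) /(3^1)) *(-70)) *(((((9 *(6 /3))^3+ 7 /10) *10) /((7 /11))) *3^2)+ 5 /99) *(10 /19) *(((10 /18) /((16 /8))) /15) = -509732776375 /406296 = -1254584.78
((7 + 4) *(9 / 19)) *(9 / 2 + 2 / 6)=957 / 38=25.18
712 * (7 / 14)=356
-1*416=-416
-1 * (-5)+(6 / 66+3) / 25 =1409 / 275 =5.12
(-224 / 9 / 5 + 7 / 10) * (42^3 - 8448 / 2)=-896588 / 3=-298862.67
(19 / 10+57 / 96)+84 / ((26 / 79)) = 536067 / 2080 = 257.72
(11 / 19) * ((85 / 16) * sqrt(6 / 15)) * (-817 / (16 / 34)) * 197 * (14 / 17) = -11088539 * sqrt(10) / 64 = -547891.24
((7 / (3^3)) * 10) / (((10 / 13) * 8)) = 0.42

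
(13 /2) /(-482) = -13 /964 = -0.01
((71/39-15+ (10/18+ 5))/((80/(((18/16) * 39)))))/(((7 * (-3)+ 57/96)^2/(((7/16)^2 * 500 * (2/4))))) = -819525/1705636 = -0.48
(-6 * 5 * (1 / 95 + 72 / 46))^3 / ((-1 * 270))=391.25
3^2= 9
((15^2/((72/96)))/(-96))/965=-5/1544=-0.00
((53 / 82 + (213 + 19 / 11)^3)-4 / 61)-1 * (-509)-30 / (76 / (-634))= 1252478552729821 / 126495578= 9901362.34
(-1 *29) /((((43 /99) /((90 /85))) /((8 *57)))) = -32236.89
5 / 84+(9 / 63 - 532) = -44671 / 84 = -531.80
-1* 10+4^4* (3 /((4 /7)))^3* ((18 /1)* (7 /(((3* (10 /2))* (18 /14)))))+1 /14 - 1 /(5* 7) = 16940759 /70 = 242010.84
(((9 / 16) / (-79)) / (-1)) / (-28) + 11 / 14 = 27799 / 35392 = 0.79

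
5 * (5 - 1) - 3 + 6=23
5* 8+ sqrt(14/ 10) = sqrt(35)/ 5+ 40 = 41.18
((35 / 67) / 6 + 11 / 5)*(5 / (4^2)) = 4597 / 6432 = 0.71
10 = 10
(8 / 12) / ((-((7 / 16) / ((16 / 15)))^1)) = -512 / 315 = -1.63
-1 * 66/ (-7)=66/ 7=9.43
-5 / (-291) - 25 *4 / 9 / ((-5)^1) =1955 / 873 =2.24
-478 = -478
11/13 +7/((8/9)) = 8.72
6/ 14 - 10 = -9.57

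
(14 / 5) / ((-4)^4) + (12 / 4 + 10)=8327 / 640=13.01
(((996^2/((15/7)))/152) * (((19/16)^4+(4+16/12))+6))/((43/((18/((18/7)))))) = 884135382907/133857280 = 6605.06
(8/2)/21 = 4/21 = 0.19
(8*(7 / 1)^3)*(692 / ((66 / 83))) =78802192 / 33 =2387945.21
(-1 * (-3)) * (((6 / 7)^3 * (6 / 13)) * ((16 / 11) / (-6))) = -10368 / 49049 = -0.21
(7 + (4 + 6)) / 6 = 17 / 6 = 2.83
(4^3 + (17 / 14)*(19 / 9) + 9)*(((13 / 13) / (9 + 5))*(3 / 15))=9521 / 8820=1.08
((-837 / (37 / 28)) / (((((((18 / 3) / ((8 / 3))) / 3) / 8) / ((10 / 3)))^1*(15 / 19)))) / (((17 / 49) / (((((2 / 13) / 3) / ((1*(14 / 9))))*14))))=-310313472 / 8177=-37949.55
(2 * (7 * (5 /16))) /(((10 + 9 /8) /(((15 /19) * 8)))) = 4200 /1691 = 2.48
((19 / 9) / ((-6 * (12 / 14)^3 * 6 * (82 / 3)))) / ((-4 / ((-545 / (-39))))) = 3551765 / 298411776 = 0.01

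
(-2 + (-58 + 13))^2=2209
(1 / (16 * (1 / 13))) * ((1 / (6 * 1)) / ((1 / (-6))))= -13 / 16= -0.81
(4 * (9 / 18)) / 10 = 1 / 5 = 0.20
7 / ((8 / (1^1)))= 7 / 8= 0.88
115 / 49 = 2.35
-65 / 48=-1.35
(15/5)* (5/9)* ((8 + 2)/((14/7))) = 25/3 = 8.33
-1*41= -41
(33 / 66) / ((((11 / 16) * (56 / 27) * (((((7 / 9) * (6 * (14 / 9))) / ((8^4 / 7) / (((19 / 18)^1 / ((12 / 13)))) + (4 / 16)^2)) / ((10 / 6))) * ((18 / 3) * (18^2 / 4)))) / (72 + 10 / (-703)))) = 1791136745075 / 293506076864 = 6.10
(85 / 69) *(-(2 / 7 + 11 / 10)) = -1649 / 966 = -1.71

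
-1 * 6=-6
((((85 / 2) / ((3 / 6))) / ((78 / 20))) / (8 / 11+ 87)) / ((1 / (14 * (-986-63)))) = -27462820 / 7527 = -3648.57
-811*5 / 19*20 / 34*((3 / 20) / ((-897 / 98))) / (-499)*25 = -4967375 / 48191923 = -0.10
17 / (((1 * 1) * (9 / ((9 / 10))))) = 17 / 10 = 1.70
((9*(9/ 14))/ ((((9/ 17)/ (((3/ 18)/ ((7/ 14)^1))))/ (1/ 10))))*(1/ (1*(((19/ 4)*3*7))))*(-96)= -1632/ 4655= -0.35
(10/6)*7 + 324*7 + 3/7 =47882/21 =2280.10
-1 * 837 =-837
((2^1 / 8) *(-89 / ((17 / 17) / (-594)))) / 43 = 307.36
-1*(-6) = 6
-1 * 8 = -8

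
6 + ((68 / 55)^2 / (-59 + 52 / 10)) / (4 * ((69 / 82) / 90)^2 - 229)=67661702824794 / 11276717282479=6.00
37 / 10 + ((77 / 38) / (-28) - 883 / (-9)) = 695893 / 6840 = 101.74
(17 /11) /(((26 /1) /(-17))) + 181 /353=-50251 /100958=-0.50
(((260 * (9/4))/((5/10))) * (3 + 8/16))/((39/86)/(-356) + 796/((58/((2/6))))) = 2181481848/2436355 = 895.39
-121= -121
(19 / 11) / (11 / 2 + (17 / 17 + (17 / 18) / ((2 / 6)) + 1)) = 57 / 341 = 0.17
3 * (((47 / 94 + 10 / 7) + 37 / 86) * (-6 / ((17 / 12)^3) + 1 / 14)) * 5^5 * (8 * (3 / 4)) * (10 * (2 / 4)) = -14001987656250 / 10351691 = -1352628.05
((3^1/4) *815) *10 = 12225/2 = 6112.50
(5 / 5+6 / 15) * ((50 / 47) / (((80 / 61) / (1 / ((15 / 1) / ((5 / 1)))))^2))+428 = 115894207 / 270720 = 428.10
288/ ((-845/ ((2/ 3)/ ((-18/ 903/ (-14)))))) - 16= -148368/ 845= -175.58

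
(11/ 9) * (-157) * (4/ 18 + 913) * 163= -2313656719/ 81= -28563663.20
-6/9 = -2/3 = -0.67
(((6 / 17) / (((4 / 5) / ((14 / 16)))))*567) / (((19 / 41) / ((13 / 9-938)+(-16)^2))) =-1661191875 / 5168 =-321438.06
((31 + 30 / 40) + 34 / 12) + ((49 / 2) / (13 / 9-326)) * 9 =1188401 / 35052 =33.90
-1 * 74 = -74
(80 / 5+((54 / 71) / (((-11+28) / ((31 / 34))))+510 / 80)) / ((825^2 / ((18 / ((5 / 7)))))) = 25757179 / 31034987500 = 0.00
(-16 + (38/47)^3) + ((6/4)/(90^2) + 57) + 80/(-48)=22348417823/560644200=39.86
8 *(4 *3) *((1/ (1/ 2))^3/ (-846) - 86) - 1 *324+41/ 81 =-32665589/ 3807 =-8580.40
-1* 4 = -4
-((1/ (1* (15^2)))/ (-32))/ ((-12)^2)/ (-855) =-1/ 886464000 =-0.00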